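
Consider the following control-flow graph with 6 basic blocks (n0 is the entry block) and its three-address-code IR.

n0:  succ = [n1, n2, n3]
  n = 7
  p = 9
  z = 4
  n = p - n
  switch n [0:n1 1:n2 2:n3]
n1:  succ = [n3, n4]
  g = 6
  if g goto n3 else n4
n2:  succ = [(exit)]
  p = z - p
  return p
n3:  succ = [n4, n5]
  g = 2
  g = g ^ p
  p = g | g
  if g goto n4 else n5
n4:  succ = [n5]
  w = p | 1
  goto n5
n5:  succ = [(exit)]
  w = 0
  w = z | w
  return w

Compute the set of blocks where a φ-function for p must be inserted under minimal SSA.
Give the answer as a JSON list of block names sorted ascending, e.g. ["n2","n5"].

Answer: ["n4", "n5"]

Working:
idom tree: n1←n0 n2←n0 n3←n0 n4←n0 n5←n0
Join-block Dom:
  n3: preds {n0,n1}: {n0} ∩ {n0,n1} = {n0}; idom=n0
  n4: preds {n1,n3}: {n0,n1} ∩ {n0,n3} = {n0}; idom=n0
  n5: preds {n3,n4}: {n0,n3} ∩ {n0,n4} = {n0}; idom=n0

DF derivation:
  n3←n0: walk · to n0
  n3←n1: walk n1 to n0
  n4←n1: walk n1 to n0
  n4←n3: walk n3 to n0
  n5←n3: walk n3 to n0
  n5←n4: walk n4 to n0
  n0: DF=∅
  n1: DF={n3,n4}
  n2: DF=∅
  n3: DF={n4,n5}
  n4: DF={n5}
  n5: DF=∅

φ for p: defs {n0,n2,n3}
  DF⁺ = {n4,n5}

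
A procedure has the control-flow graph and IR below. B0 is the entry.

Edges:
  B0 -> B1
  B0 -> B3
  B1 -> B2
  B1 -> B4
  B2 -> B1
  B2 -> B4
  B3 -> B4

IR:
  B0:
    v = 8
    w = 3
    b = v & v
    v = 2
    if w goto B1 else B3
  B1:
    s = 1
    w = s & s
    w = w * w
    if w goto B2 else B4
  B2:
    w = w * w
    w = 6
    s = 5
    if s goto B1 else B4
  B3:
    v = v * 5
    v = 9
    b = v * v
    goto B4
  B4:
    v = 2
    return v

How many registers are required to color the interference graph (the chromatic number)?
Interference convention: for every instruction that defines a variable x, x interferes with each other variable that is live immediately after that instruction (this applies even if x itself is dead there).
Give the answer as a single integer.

def/use:
  B0: {b,v,w} / ∅
  B1: {s,w} / ∅
  B2: {s,w} / {w}
  B3: {b,v} / {v}
  B4: {v} / ∅

Live sets:
  live B0: ∅→{v}
  live B1: ∅→{w}
  live B2: {w}→∅
  live B3: {v}→∅
  live B4: ∅→∅

Interference:
  b — {w}
  s — ∅
  v — {w}
  w — {b,v}

Colouring:
  {b,w} pairwise interfere (2-clique) ⇒ χ ≥ 2
  2-colouring: r0={s,w}  r1={b,v}
  χ = 2

Answer: 2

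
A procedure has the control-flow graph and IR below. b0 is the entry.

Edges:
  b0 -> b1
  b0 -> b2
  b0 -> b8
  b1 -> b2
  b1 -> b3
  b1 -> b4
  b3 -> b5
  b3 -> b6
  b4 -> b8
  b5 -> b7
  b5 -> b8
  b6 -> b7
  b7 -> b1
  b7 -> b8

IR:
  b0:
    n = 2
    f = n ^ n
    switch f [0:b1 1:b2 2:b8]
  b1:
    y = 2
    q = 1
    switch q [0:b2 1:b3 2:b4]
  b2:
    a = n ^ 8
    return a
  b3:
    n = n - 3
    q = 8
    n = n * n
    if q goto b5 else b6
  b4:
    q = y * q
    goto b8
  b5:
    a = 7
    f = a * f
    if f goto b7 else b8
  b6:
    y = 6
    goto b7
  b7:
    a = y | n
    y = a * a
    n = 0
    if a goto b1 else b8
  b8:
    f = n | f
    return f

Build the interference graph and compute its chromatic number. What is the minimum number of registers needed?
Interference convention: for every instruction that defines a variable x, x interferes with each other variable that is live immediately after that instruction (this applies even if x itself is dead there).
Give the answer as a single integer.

Block summaries:
  b0: def={f,n} ue=∅
  b1: def={q,y} ue=∅
  b2: def={a} ue={n}
  b3: def={n,q} ue={n}
  b4: def={q} ue={q,y}
  b5: def={a,f} ue={f}
  b6: def={y} ue=∅
  b7: def={a,n,y} ue={n,y}
  b8: def={f} ue={f,n}

Liveness:
  b0 li=∅ lo={f,n}
  b1 li={f,n} lo={f,n,q,y}
  b2 li={n} lo=∅
  b3 li={f,n,y} lo={f,n,y}
  b4 li={f,n,q,y} lo={f,n}
  b5 li={f,n,y} lo={f,n,y}
  b6 li={f,n} lo={f,n,y}
  b7 li={f,n,y} lo={f,n}
  b8 li={f,n} lo=∅

Interfere edges:
  a↔{f,n,y}
  f↔{a,n,q,y}
  n↔{a,f,q,y}
  q↔{f,n,y}
  y↔{a,f,n,q}

Registers:
  {a,f,n,y} pairwise interfere (4-clique) ⇒ χ ≥ 4
  4-colouring: c0={f}  c1={n}  c2={y}  c3={a,q}
  χ = 4

Answer: 4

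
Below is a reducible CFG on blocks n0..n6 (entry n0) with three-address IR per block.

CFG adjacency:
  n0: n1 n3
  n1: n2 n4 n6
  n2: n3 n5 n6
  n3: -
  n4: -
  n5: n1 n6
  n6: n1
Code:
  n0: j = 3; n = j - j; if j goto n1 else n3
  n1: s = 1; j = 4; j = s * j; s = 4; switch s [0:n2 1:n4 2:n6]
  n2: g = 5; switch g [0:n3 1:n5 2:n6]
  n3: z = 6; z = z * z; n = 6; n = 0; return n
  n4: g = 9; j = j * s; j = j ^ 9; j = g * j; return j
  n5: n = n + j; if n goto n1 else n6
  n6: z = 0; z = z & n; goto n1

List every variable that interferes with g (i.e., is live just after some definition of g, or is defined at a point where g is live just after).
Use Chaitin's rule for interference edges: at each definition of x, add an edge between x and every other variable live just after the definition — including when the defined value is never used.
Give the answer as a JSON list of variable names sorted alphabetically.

Per-block:
  n0: {j,n} / ∅
  n1: {j,s} / ∅
  n2: {g} / ∅
  n3: {n,z} / ∅
  n4: {g,j} / {j,s}
  n5: {n} / {j,n}
  n6: {z} / {n}

Liveness:
  n0 li=∅ lo={n}
  n1 li={n} lo={j,n,s}
  n2 li={j,n} lo={j,n}
  n3 li=∅ lo=∅
  n4 li={j,s} lo=∅
  n5 li={j,n} lo={n}
  n6 li={n} lo={n}

Interference:
  g↔{j,n,s}
  j↔{g,n,s}
  n↔{g,j,s,z}
  s↔{g,j,n}
  z↔{n}

N(g) = ["j", "n", "s"]

Answer: ["j", "n", "s"]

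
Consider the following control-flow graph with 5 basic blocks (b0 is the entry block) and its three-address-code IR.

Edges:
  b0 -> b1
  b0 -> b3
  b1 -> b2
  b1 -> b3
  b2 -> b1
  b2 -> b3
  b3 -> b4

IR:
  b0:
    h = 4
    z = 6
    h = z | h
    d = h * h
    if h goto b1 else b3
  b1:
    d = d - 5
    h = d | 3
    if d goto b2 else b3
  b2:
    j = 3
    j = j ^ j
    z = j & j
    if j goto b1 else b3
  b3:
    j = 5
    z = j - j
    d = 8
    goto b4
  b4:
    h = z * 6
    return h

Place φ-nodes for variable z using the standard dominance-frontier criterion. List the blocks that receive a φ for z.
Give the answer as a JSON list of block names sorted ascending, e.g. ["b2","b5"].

idom tree: b1←b0 b2←b1 b3←b0 b4←b3
Dom at joins:
  b1: preds {b0,b2}: {b0} ∩ {b0,b1,b2} = {b0}; idom=b0
  b3: preds {b0,b1,b2}: {b0} ∩ {b0,b1} ∩ {b0,b1,b2} = {b0}; idom=b0

Frontier:
  join b1 pred b0: · stop@b0
  join b1 pred b2: b2→b1 stop@b0
  join b3 pred b0: · stop@b0
  join b3 pred b1: b1 stop@b0
  join b3 pred b2: b2→b1 stop@b0
  b0 → ∅
  b1 → {b1,b3}
  b2 → {b1,b3}
  b3 → ∅
  b4 → ∅

φ for z: defs {b0,b2,b3}
  DF⁺ = {b1,b3}

Answer: ["b1", "b3"]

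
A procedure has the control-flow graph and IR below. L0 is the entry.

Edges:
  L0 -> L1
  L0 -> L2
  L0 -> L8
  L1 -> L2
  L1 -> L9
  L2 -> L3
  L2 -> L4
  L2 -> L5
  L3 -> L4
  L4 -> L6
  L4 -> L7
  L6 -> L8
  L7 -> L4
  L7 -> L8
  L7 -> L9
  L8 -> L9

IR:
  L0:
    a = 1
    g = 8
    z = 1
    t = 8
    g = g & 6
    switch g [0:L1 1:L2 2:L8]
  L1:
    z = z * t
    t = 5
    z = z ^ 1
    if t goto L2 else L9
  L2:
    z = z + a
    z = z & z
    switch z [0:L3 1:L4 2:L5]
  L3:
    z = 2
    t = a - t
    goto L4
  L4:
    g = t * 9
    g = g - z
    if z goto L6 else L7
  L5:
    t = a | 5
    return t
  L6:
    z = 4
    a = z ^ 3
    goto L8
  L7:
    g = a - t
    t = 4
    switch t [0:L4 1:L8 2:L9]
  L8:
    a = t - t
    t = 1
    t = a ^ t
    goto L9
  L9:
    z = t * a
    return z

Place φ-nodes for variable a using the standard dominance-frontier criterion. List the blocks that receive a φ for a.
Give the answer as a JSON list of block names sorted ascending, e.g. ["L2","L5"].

Answer: ["L8", "L9"]

Working:
idom tree: L1←L0 L2←L0 L3←L2 L4←L2 L5←L2 L6←L4 L7←L4 L8←L0 L9←L0
Dom∩ at merges:
  L2: preds {L0,L1}: {L0} ∩ {L0,L1} = {L0}; idom=L0
  L4: preds {L2,L3,L7}: {L0,L2} ∩ {L0,L2,L3} ∩ {L0,L2,L4,L7} = {L0,L2}; idom=L2
  L8: preds {L0,L6,L7}: {L0} ∩ {L0,L2,L4,L6} ∩ {L0,L2,L4,L7} = {L0}; idom=L0
  L9: preds {L1,L7,L8}: {L0,L1} ∩ {L0,L2,L4,L7} ∩ {L0,L8} = {L0}; idom=L0

DF walk-up:
  L2←L0: walk · to L0
  L2←L1: walk L1 to L0
  L4←L2: walk · to L2
  L4←L3: walk L3 to L2
  L4←L7: walk L7→L4 to L2
  L8←L0: walk · to L0
  L8←L6: walk L6→L4→L2 to L0
  L8←L7: walk L7→L4→L2 to L0
  L9←L1: walk L1 to L0
  L9←L7: walk L7→L4→L2 to L0
  L9←L8: walk L8 to L0
  L0 → ∅
  L1 → {L2,L9}
  L2 → {L8,L9}
  L3 → {L4}
  L4 → {L4,L8,L9}
  L5 → ∅
  L6 → {L8}
  L7 → {L4,L8,L9}
  L8 → {L9}
  L9 → ∅

φ for a: defs {L0,L6,L8}
  DF⁺ = {L8,L9}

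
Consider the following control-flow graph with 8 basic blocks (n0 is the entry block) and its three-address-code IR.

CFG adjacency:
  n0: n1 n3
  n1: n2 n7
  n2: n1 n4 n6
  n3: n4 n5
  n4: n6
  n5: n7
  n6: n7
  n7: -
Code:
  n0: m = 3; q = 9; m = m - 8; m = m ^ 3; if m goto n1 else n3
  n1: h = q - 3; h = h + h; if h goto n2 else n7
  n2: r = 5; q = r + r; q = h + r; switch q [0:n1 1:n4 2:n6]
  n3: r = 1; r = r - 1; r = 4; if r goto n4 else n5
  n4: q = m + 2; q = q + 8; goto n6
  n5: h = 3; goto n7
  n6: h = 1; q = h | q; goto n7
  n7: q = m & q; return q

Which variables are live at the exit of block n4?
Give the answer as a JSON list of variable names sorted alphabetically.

Per-block:
  n0: def={m,q} ue=∅
  n1: def={h} ue={q}
  n2: def={q,r} ue={h}
  n3: def={r} ue=∅
  n4: def={q} ue={m}
  n5: def={h} ue=∅
  n6: def={h,q} ue={q}
  n7: def={q} ue={m,q}

Live sets:
  n0: in=∅ out={m,q}
  n1: in={m,q} out={h,m,q}
  n2: in={h,m} out={m,q}
  n3: in={m,q} out={m,q}
  n4: in={m} out={m,q}
  n5: in={m,q} out={m,q}
  n6: in={m,q} out={m,q}
  n7: in={m,q} out=∅

live-out(n4) = ["m", "q"]

Answer: ["m", "q"]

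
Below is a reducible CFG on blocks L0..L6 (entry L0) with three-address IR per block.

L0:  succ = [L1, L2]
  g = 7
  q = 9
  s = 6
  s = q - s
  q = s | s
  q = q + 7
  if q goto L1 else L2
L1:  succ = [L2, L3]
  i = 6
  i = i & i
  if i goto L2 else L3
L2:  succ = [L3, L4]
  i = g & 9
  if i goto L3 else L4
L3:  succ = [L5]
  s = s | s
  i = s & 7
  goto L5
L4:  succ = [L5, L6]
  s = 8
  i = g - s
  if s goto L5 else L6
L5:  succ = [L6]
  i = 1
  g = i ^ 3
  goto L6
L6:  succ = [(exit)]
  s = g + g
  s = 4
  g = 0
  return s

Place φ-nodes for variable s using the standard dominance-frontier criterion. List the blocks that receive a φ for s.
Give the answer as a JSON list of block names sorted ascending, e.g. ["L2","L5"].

Answer: ["L5", "L6"]

Working:
idom tree: L1←L0 L2←L0 L3←L0 L4←L2 L5←L0 L6←L0
Dom at joins:
  L2: preds {L0,L1}: {L0} ∩ {L0,L1} = {L0}; idom=L0
  L3: preds {L1,L2}: {L0,L1} ∩ {L0,L2} = {L0}; idom=L0
  L5: preds {L3,L4}: {L0,L3} ∩ {L0,L2,L4} = {L0}; idom=L0
  L6: preds {L4,L5}: {L0,L2,L4} ∩ {L0,L5} = {L0}; idom=L0

Frontier:
  L2←L0: walk · to L0
  L2←L1: walk L1 to L0
  L3←L1: walk L1 to L0
  L3←L2: walk L2 to L0
  L5←L3: walk L3 to L0
  L5←L4: walk L4→L2 to L0
  L6←L4: walk L4→L2 to L0
  L6←L5: walk L5 to L0
  L0 → ∅
  L1 → {L2,L3}
  L2 → {L3,L5,L6}
  L3 → {L5}
  L4 → {L5,L6}
  L5 → {L6}
  L6 → ∅

φ for s: defs {L0,L3,L4,L6}
  DF⁺ = {L5,L6}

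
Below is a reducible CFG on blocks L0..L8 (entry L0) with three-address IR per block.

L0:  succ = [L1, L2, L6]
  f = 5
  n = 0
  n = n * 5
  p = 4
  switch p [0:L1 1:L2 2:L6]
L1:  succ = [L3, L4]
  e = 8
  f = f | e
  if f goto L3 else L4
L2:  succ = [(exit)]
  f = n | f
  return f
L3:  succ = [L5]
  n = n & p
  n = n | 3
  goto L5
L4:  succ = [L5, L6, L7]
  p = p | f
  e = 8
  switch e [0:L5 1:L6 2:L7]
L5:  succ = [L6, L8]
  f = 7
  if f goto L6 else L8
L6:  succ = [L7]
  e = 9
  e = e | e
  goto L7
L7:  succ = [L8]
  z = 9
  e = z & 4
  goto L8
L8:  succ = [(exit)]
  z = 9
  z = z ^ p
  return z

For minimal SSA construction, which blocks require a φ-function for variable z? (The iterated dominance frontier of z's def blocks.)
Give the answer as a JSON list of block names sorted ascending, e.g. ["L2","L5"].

Answer: ["L8"]

Working:
idom tree: L1←L0 L2←L0 L3←L1 L4←L1 L5←L1 L6←L0 L7←L0 L8←L0
Dom∩ at merges:
  L5: preds {L3,L4}: {L0,L1,L3} ∩ {L0,L1,L4} = {L0,L1}; idom=L1
  L6: preds {L0,L4,L5}: {L0} ∩ {L0,L1,L4} ∩ {L0,L1,L5} = {L0}; idom=L0
  L7: preds {L4,L6}: {L0,L1,L4} ∩ {L0,L6} = {L0}; idom=L0
  L8: preds {L5,L7}: {L0,L1,L5} ∩ {L0,L7} = {L0}; idom=L0

Frontier:
  L5←L3: walk L3 to L1
  L5←L4: walk L4 to L1
  L6←L0: walk · to L0
  L6←L4: walk L4→L1 to L0
  L6←L5: walk L5→L1 to L0
  L7←L4: walk L4→L1 to L0
  L7←L6: walk L6 to L0
  L8←L5: walk L5→L1 to L0
  L8←L7: walk L7 to L0
  L0: DF=∅
  L1: DF={L6,L7,L8}
  L2: DF=∅
  L3: DF={L5}
  L4: DF={L5,L6,L7}
  L5: DF={L6,L8}
  L6: DF={L7}
  L7: DF={L8}
  L8: DF=∅

φ for z: defs {L7,L8}
  DF⁺ = {L8}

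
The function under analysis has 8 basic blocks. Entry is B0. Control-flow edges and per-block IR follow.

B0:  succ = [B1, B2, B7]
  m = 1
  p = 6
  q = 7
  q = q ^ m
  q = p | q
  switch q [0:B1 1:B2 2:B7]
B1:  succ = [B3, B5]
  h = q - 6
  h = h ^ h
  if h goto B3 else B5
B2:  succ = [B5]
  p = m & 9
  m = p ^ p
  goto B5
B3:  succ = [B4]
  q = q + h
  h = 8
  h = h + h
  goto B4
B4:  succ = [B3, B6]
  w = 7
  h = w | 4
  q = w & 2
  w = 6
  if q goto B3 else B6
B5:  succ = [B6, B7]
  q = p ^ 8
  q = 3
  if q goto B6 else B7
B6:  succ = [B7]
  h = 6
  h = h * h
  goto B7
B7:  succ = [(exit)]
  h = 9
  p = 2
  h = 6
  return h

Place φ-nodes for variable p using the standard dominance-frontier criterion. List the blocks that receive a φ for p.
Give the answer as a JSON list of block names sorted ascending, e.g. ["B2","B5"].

Answer: ["B5", "B6", "B7"]

Derivation:
idom tree: B1←B0 B2←B0 B3←B1 B4←B3 B5←B0 B6←B0 B7←B0
Dom at joins:
  B3: preds {B1,B4}: {B0,B1} ∩ {B0,B1,B3,B4} = {B0,B1}; idom=B1
  B5: preds {B1,B2}: {B0,B1} ∩ {B0,B2} = {B0}; idom=B0
  B6: preds {B4,B5}: {B0,B1,B3,B4} ∩ {B0,B5} = {B0}; idom=B0
  B7: preds {B0,B5,B6}: {B0} ∩ {B0,B5} ∩ {B0,B6} = {B0}; idom=B0

DF derivation:
  join B3 pred B1: · stop@B1
  join B3 pred B4: B4→B3 stop@B1
  join B5 pred B1: B1 stop@B0
  join B5 pred B2: B2 stop@B0
  join B6 pred B4: B4→B3→B1 stop@B0
  join B6 pred B5: B5 stop@B0
  join B7 pred B0: · stop@B0
  join B7 pred B5: B5 stop@B0
  join B7 pred B6: B6 stop@B0
  B0 → ∅
  B1 → {B5,B6}
  B2 → {B5}
  B3 → {B3,B6}
  B4 → {B3,B6}
  B5 → {B6,B7}
  B6 → {B7}
  B7 → ∅

φ for p: defs {B0,B2,B7}
  DF⁺ = {B5,B6,B7}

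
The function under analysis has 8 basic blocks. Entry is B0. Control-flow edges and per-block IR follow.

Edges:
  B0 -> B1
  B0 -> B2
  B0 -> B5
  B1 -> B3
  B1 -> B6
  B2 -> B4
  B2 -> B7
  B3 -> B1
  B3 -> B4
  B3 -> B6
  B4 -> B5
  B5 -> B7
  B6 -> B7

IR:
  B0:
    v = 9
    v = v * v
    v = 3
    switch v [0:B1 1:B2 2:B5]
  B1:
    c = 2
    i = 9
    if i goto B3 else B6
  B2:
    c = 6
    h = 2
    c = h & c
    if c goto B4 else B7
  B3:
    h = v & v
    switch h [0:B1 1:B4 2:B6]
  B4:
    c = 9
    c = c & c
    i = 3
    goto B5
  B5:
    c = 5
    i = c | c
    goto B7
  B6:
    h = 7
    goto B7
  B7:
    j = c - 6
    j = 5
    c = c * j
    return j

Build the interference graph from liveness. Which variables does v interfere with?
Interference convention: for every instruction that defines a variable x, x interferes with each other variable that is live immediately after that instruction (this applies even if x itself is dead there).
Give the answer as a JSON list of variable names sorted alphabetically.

def/use:
  B0: def={v} ue=∅
  B1: def={c,i} ue=∅
  B2: def={c,h} ue=∅
  B3: def={h} ue={v}
  B4: def={c,i} ue=∅
  B5: def={c,i} ue=∅
  B6: def={h} ue=∅
  B7: def={c,j} ue={c}

Backward fixpoint:
  B0 li=∅ lo={v}
  B1 li={v} lo={c,v}
  B2 li=∅ lo={c}
  B3 li={c,v} lo={c,v}
  B4 li=∅ lo=∅
  B5 li=∅ lo={c}
  B6 li={c} lo={c}
  B7 li={c} lo=∅

Interfere edges:
  c↔{h,i,j,v}
  h↔{c,v}
  i↔{c,v}
  j↔{c}
  v↔{c,h,i}

N(v) = ["c", "h", "i"]

Answer: ["c", "h", "i"]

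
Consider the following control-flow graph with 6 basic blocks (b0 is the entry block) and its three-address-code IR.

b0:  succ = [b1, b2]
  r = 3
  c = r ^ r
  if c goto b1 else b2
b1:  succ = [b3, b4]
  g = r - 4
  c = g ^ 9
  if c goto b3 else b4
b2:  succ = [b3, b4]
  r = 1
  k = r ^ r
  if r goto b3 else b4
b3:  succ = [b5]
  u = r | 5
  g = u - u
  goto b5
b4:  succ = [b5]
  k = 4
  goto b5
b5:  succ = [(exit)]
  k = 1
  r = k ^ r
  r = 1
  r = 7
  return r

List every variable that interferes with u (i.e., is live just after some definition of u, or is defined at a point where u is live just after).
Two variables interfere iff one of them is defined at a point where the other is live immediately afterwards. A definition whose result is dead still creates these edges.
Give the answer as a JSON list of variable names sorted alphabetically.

Block summaries:
  b0 def {c,r} use ∅
  b1 def {c,g} use {r}
  b2 def {k,r} use ∅
  b3 def {g,u} use {r}
  b4 def {k} use ∅
  b5 def {k,r} use {r}

Liveness:
  live b0: ∅→{r}
  live b1: {r}→{r}
  live b2: ∅→{r}
  live b3: {r}→{r}
  live b4: {r}→{r}
  live b5: {r}→∅

Interfere edges:
  c: {r}
  g: {r}
  k: {r}
  r: {c,g,k,u}
  u: {r}

N(u) = ["r"]

Answer: ["r"]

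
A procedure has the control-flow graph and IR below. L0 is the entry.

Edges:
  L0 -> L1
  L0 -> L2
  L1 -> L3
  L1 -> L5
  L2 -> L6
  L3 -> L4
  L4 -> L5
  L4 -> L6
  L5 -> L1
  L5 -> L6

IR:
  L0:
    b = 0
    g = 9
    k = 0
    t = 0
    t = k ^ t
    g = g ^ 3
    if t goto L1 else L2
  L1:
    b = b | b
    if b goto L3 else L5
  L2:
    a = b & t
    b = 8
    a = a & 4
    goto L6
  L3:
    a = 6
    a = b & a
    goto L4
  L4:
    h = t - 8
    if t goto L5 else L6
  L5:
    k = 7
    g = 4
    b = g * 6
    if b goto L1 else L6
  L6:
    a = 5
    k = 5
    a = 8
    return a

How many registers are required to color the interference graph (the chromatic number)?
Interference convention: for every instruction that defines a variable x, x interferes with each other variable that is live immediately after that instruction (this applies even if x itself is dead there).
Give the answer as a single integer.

def/use:
  L0: {b,g,k,t} / ∅
  L1: {b} / {b}
  L2: {a,b} / {b,t}
  L3: {a} / {b}
  L4: {h} / {t}
  L5: {b,g,k} / ∅
  L6: {a,k} / ∅

Backward fixpoint:
  L0: in=∅ out={b,t}
  L1: in={b,t} out={b,t}
  L2: in={b,t} out=∅
  L3: in={b,t} out={t}
  L4: in={t} out={t}
  L5: in={t} out={b,t}
  L6: in=∅ out=∅

Interfere edges:
  a↔{b,t}
  b↔{a,g,k,t}
  g↔{b,k,t}
  h↔{t}
  k↔{b,g,t}
  t↔{a,b,g,h,k}

Registers:
  clique {b,g,k,t} ⇒ need ≥ 4
  assign a→R2 b→R1 g→R2 h→R1 k→R3 t→R0 — no edge inside a register ⇒ χ ≤ 4
  χ = 4

Answer: 4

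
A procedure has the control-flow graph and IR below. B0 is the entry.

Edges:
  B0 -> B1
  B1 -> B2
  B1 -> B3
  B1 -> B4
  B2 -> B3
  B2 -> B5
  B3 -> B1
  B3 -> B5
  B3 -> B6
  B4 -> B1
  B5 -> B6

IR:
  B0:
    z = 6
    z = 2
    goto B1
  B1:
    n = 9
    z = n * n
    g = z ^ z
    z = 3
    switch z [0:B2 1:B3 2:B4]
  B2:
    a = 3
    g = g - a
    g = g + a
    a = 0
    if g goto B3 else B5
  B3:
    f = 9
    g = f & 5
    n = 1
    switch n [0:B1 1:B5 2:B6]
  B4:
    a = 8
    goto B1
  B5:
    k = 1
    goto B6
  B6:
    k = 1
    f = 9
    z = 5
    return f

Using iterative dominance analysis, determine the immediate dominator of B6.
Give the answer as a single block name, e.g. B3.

Answer: B1

Analysis:
idom tree: B1←B0 B2←B1 B3←B1 B4←B1 B5←B1 B6←B1
Dom∩ at merges:
  B1: preds {B0,B3,B4}: {B0} ∩ {B0,B1,B3} ∩ {B0,B1,B4} = {B0}; idom=B0
  B3: preds {B1,B2}: {B0,B1} ∩ {B0,B1,B2} = {B0,B1}; idom=B1
  B5: preds {B2,B3}: {B0,B1,B2} ∩ {B0,B1,B3} = {B0,B1}; idom=B1
  B6: preds {B3,B5}: {B0,B1,B3} ∩ {B0,B1,B5} = {B0,B1}; idom=B1

idom(B6) = B1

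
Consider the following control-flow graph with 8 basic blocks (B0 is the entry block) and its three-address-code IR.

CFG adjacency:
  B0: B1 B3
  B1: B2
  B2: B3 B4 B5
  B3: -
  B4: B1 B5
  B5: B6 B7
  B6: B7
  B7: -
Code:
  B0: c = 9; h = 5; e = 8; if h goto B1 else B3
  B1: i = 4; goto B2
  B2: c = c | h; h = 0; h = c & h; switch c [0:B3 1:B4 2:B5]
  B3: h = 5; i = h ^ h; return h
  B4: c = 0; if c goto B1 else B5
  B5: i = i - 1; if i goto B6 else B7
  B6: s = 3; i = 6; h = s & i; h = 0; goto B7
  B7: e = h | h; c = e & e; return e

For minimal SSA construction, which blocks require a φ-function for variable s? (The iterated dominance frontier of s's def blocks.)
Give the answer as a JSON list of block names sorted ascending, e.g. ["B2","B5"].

Answer: ["B7"]

Analysis:
idom tree: B1←B0 B2←B1 B3←B0 B4←B2 B5←B2 B6←B5 B7←B5
Join-block Dom:
  B1: preds {B0,B4}: {B0} ∩ {B0,B1,B2,B4} = {B0}; idom=B0
  B3: preds {B0,B2}: {B0} ∩ {B0,B1,B2} = {B0}; idom=B0
  B5: preds {B2,B4}: {B0,B1,B2} ∩ {B0,B1,B2,B4} = {B0,B1,B2}; idom=B2
  B7: preds {B5,B6}: {B0,B1,B2,B5} ∩ {B0,B1,B2,B5,B6} = {B0,B1,B2,B5}; idom=B5

DF walk-up:
  B1←B0: walk · to B0
  B1←B4: walk B4→B2→B1 to B0
  B3←B0: walk · to B0
  B3←B2: walk B2→B1 to B0
  B5←B2: walk · to B2
  B5←B4: walk B4 to B2
  B7←B5: walk · to B5
  B7←B6: walk B6 to B5
  B0 → ∅
  B1 → {B1,B3}
  B2 → {B1,B3}
  B3 → ∅
  B4 → {B1,B5}
  B5 → ∅
  B6 → {B7}
  B7 → ∅

φ for s: defs {B6}
  DF⁺ = {B7}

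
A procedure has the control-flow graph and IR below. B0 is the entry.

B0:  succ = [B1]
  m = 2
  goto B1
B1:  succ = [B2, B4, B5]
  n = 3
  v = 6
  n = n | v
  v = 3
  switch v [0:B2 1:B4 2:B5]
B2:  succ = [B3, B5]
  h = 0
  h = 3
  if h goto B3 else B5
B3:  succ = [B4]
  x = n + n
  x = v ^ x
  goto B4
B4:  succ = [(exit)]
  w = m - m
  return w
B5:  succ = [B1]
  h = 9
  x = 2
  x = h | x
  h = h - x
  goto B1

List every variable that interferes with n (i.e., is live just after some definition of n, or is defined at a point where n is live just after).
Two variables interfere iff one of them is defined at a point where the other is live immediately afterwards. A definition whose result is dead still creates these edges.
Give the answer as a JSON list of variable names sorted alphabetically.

Answer: ["h", "m", "v"]

Derivation:
Per-block:
  B0: def={m} ue=∅
  B1: def={n,v} ue=∅
  B2: def={h} ue=∅
  B3: def={x} ue={n,v}
  B4: def={w} ue={m}
  B5: def={h,x} ue=∅

Backward fixpoint:
  live B0: ∅→{m}
  live B1: {m}→{m,n,v}
  live B2: {m,n,v}→{m,n,v}
  live B3: {m,n,v}→{m}
  live B4: {m}→∅
  live B5: {m}→{m}

Interfere edges:
  h↔{m,n,v,x}
  m↔{h,n,v,x}
  n↔{h,m,v}
  v↔{h,m,n,x}
  w↔∅
  x↔{h,m,v}

N(n) = ["h", "m", "v"]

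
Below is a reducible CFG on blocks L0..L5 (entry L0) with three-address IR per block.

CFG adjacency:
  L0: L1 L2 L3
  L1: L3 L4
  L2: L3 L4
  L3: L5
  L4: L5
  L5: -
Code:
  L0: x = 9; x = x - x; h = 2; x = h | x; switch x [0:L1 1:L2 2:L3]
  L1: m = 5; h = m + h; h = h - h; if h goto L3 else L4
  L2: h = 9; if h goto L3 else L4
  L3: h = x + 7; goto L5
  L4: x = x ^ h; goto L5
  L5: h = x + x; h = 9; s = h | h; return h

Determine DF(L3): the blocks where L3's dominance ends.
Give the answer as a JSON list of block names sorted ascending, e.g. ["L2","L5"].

Answer: ["L5"]

Analysis:
idom tree: L1←L0 L2←L0 L3←L0 L4←L0 L5←L0
Join-block Dom:
  L3: preds {L0,L1,L2}: {L0} ∩ {L0,L1} ∩ {L0,L2} = {L0}; idom=L0
  L4: preds {L1,L2}: {L0,L1} ∩ {L0,L2} = {L0}; idom=L0
  L5: preds {L3,L4}: {L0,L3} ∩ {L0,L4} = {L0}; idom=L0

DF walk-up:
  L3←L0: walk · to L0
  L3←L1: walk L1 to L0
  L3←L2: walk L2 to L0
  L4←L1: walk L1 to L0
  L4←L2: walk L2 to L0
  L5←L3: walk L3 to L0
  L5←L4: walk L4 to L0
  L0 → ∅
  L1 → {L3,L4}
  L2 → {L3,L4}
  L3 → {L5}
  L4 → {L5}
  L5 → ∅

DF(L3) = ["L5"]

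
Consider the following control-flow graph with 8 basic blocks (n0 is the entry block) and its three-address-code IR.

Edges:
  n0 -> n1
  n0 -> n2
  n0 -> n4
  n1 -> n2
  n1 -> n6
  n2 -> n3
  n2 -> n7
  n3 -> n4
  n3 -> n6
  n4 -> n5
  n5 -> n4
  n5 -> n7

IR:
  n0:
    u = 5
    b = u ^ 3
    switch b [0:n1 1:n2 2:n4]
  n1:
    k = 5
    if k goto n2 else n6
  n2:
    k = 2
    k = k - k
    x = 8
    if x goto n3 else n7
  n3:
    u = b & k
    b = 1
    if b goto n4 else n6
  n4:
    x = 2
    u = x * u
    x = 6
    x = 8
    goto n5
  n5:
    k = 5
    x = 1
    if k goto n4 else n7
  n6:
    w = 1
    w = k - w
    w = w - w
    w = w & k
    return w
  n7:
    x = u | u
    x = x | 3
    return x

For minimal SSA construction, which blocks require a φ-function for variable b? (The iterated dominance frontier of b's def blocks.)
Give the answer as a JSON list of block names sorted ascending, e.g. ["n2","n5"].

Answer: ["n4", "n6", "n7"]

Analysis:
idom tree: n1←n0 n2←n0 n3←n2 n4←n0 n5←n4 n6←n0 n7←n0
Join-block Dom:
  n2: preds {n0,n1}: {n0} ∩ {n0,n1} = {n0}; idom=n0
  n4: preds {n0,n3,n5}: {n0} ∩ {n0,n2,n3} ∩ {n0,n4,n5} = {n0}; idom=n0
  n6: preds {n1,n3}: {n0,n1} ∩ {n0,n2,n3} = {n0}; idom=n0
  n7: preds {n2,n5}: {n0,n2} ∩ {n0,n4,n5} = {n0}; idom=n0

DF derivation:
  n2←n0: walk · to n0
  n2←n1: walk n1 to n0
  n4←n0: walk · to n0
  n4←n3: walk n3→n2 to n0
  n4←n5: walk n5→n4 to n0
  n6←n1: walk n1 to n0
  n6←n3: walk n3→n2 to n0
  n7←n2: walk n2 to n0
  n7←n5: walk n5→n4 to n0
  n0: DF=∅
  n1: DF={n2,n6}
  n2: DF={n4,n6,n7}
  n3: DF={n4,n6}
  n4: DF={n4,n7}
  n5: DF={n4,n7}
  n6: DF=∅
  n7: DF=∅

φ for b: defs {n0,n3}
  DF⁺ = {n4,n6,n7}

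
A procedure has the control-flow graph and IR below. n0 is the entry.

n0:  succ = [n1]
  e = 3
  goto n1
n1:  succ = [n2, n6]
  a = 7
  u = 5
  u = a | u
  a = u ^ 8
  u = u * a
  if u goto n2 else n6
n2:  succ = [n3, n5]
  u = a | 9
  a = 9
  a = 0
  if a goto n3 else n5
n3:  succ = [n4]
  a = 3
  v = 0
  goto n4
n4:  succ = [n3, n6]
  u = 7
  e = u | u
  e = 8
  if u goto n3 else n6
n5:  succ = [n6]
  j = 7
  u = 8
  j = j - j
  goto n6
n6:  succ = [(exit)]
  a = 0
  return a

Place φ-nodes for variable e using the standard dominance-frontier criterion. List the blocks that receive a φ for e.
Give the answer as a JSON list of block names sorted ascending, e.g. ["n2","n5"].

Answer: ["n3", "n6"]

Derivation:
idom tree: n1←n0 n2←n1 n3←n2 n4←n3 n5←n2 n6←n1
Join-block Dom:
  n3: preds {n2,n4}: {n0,n1,n2} ∩ {n0,n1,n2,n3,n4} = {n0,n1,n2}; idom=n2
  n6: preds {n1,n4,n5}: {n0,n1} ∩ {n0,n1,n2,n3,n4} ∩ {n0,n1,n2,n5} = {n0,n1}; idom=n1

Frontier:
  join n3 pred n2: · stop@n2
  join n3 pred n4: n4→n3 stop@n2
  join n6 pred n1: · stop@n1
  join n6 pred n4: n4→n3→n2 stop@n1
  join n6 pred n5: n5→n2 stop@n1
  n0: DF=∅
  n1: DF=∅
  n2: DF={n6}
  n3: DF={n3,n6}
  n4: DF={n3,n6}
  n5: DF={n6}
  n6: DF=∅

φ for e: defs {n0,n4}
  DF⁺ = {n3,n6}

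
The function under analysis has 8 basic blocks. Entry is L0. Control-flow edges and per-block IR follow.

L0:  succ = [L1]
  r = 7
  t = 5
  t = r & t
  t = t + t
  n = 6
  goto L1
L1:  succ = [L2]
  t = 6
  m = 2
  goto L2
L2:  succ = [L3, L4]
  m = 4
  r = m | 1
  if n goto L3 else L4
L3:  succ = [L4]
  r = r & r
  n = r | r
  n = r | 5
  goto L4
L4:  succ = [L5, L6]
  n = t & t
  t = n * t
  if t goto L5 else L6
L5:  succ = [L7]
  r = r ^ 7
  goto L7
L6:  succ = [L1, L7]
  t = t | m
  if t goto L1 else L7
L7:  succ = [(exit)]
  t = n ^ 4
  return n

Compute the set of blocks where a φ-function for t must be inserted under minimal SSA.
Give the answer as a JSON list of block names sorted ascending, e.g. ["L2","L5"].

Answer: ["L1", "L7"]

Analysis:
idom tree: L1←L0 L2←L1 L3←L2 L4←L2 L5←L4 L6←L4 L7←L4
Dom∩ at merges:
  L1: preds {L0,L6}: {L0} ∩ {L0,L1,L2,L4,L6} = {L0}; idom=L0
  L4: preds {L2,L3}: {L0,L1,L2} ∩ {L0,L1,L2,L3} = {L0,L1,L2}; idom=L2
  L7: preds {L5,L6}: {L0,L1,L2,L4,L5} ∩ {L0,L1,L2,L4,L6} = {L0,L1,L2,L4}; idom=L4

DF derivation:
  join L1 pred L0: · stop@L0
  join L1 pred L6: L6→L4→L2→L1 stop@L0
  join L4 pred L2: · stop@L2
  join L4 pred L3: L3 stop@L2
  join L7 pred L5: L5 stop@L4
  join L7 pred L6: L6 stop@L4
  L0: DF=∅
  L1: DF={L1}
  L2: DF={L1}
  L3: DF={L4}
  L4: DF={L1}
  L5: DF={L7}
  L6: DF={L1,L7}
  L7: DF=∅

φ for t: defs {L0,L1,L4,L6,L7}
  DF⁺ = {L1,L7}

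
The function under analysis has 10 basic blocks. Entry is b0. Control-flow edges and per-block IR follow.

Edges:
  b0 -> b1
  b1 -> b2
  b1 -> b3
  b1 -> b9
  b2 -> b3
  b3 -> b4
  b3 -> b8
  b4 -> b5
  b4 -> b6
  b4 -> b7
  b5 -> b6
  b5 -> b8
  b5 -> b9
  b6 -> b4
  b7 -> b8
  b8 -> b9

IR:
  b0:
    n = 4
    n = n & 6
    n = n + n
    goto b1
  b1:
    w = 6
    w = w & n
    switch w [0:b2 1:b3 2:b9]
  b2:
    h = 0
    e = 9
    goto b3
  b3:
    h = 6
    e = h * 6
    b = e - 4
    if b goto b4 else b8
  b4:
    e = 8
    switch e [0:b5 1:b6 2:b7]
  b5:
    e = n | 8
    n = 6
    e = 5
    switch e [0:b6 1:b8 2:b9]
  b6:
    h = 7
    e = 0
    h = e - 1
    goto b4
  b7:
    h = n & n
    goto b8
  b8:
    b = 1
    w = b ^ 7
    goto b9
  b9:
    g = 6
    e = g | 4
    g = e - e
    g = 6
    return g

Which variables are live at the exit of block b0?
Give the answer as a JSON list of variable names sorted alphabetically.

Answer: ["n"]

Working:
def/use:
  b0: {n} / ∅
  b1: {w} / {n}
  b2: {e,h} / ∅
  b3: {b,e,h} / ∅
  b4: {e} / ∅
  b5: {e,n} / {n}
  b6: {e,h} / ∅
  b7: {h} / {n}
  b8: {b,w} / ∅
  b9: {e,g} / ∅

Liveness:
  live b0: ∅→{n}
  live b1: {n}→{n}
  live b2: {n}→{n}
  live b3: {n}→{n}
  live b4: {n}→{n}
  live b5: {n}→{n}
  live b6: {n}→{n}
  live b7: {n}→∅
  live b8: ∅→∅
  live b9: ∅→∅

live-out(b0) = ["n"]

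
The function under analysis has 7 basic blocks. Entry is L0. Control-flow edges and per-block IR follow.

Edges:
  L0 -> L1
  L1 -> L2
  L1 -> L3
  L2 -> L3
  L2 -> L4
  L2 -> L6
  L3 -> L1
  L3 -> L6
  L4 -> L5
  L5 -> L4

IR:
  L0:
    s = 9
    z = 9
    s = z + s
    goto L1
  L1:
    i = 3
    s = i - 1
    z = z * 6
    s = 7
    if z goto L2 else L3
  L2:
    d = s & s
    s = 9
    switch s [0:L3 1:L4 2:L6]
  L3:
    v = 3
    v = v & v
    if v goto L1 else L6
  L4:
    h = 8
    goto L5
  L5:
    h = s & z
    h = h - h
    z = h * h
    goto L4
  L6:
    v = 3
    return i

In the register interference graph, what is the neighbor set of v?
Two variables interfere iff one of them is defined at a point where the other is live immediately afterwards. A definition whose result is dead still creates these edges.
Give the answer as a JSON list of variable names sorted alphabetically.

Block summaries:
  L0: def={s,z} ue=∅
  L1: def={i,s,z} ue={z}
  L2: def={d,s} ue={s}
  L3: def={v} ue=∅
  L4: def={h} ue=∅
  L5: def={h,z} ue={s,z}
  L6: def={v} ue={i}

Liveness:
  L0 li=∅ lo={z}
  L1 li={z} lo={i,s,z}
  L2 li={i,s,z} lo={i,s,z}
  L3 li={i,z} lo={i,z}
  L4 li={s,z} lo={s,z}
  L5 li={s,z} lo={s,z}
  L6 li={i} lo=∅

Conflict graph:
  d↔{i,z}
  h↔{s,z}
  i↔{d,s,v,z}
  s↔{h,i,z}
  v↔{i,z}
  z↔{d,h,i,s,v}

N(v) = ["i", "z"]

Answer: ["i", "z"]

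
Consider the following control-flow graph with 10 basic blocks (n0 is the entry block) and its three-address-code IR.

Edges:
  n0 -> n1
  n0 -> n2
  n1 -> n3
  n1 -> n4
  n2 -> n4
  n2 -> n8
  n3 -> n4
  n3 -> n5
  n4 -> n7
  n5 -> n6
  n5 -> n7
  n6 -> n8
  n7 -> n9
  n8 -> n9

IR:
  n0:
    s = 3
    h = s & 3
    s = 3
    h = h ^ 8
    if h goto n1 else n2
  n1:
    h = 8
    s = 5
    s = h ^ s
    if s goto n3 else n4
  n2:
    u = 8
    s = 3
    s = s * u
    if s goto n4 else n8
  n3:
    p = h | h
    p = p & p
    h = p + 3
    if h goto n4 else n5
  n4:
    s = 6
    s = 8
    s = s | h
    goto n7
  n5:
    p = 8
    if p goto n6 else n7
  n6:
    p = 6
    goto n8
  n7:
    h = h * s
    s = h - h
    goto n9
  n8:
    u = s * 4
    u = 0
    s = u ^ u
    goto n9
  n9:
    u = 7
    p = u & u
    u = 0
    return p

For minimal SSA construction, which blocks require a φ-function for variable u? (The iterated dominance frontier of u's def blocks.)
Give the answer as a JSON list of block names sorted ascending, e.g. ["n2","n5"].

Answer: ["n4", "n7", "n8", "n9"]

Analysis:
idom tree: n1←n0 n2←n0 n3←n1 n4←n0 n5←n3 n6←n5 n7←n0 n8←n0 n9←n0
Dom∩ at merges:
  n4: preds {n1,n2,n3}: {n0,n1} ∩ {n0,n2} ∩ {n0,n1,n3} = {n0}; idom=n0
  n7: preds {n4,n5}: {n0,n4} ∩ {n0,n1,n3,n5} = {n0}; idom=n0
  n8: preds {n2,n6}: {n0,n2} ∩ {n0,n1,n3,n5,n6} = {n0}; idom=n0
  n9: preds {n7,n8}: {n0,n7} ∩ {n0,n8} = {n0}; idom=n0

Frontier:
  n4←n1: walk n1 to n0
  n4←n2: walk n2 to n0
  n4←n3: walk n3→n1 to n0
  n7←n4: walk n4 to n0
  n7←n5: walk n5→n3→n1 to n0
  n8←n2: walk n2 to n0
  n8←n6: walk n6→n5→n3→n1 to n0
  n9←n7: walk n7 to n0
  n9←n8: walk n8 to n0
  DF(n0)=∅
  DF(n1)={n4,n7,n8}
  DF(n2)={n4,n8}
  DF(n3)={n4,n7,n8}
  DF(n4)={n7}
  DF(n5)={n7,n8}
  DF(n6)={n8}
  DF(n7)={n9}
  DF(n8)={n9}
  DF(n9)=∅

φ for u: defs {n2,n8,n9}
  DF⁺ = {n4,n7,n8,n9}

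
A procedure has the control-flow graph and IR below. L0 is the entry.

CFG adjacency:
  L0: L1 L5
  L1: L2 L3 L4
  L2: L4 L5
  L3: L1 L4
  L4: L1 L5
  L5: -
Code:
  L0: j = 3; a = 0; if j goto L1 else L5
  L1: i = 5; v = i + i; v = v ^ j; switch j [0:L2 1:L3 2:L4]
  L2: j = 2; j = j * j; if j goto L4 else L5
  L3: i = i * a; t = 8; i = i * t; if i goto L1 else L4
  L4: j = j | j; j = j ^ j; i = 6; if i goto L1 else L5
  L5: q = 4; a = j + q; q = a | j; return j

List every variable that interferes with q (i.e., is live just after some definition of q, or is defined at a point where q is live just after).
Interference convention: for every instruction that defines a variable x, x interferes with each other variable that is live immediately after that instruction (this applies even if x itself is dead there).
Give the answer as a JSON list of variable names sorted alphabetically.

Block summaries:
  L0: {a,j} / ∅
  L1: {i,v} / {j}
  L2: {j} / ∅
  L3: {i,t} / {a,i}
  L4: {i,j} / {j}
  L5: {a,q} / {j}

Live sets:
  L0 li=∅ lo={a,j}
  L1 li={a,j} lo={a,i,j}
  L2 li={a} lo={a,j}
  L3 li={a,i,j} lo={a,j}
  L4 li={a,j} lo={a,j}
  L5 li={j} lo=∅

Interfere edges:
  a: {i,j,t,v}
  i: {a,j,t,v}
  j: {a,i,q,t,v}
  q: {j}
  t: {a,i,j}
  v: {a,i,j}

N(q) = ["j"]

Answer: ["j"]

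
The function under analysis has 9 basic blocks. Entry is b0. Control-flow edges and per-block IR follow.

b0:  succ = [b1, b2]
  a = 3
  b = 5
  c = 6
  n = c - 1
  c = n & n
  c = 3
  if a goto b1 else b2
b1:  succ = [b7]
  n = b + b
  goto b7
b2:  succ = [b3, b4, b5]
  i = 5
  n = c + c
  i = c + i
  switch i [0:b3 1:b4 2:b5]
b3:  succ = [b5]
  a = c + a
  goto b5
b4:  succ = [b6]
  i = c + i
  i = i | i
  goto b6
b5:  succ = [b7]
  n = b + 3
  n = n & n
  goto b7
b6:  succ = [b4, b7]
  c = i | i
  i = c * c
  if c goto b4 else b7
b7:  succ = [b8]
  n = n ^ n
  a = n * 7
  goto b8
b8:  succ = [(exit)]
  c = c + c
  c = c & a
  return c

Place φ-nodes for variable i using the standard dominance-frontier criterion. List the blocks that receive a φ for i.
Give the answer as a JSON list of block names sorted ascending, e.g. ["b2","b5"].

idom tree: b1←b0 b2←b0 b3←b2 b4←b2 b5←b2 b6←b4 b7←b0 b8←b7
Join-block Dom:
  b4: preds {b2,b6}: {b0,b2} ∩ {b0,b2,b4,b6} = {b0,b2}; idom=b2
  b5: preds {b2,b3}: {b0,b2} ∩ {b0,b2,b3} = {b0,b2}; idom=b2
  b7: preds {b1,b5,b6}: {b0,b1} ∩ {b0,b2,b5} ∩ {b0,b2,b4,b6} = {b0}; idom=b0

DF derivation:
  b4←b2: walk · to b2
  b4←b6: walk b6→b4 to b2
  b5←b2: walk · to b2
  b5←b3: walk b3 to b2
  b7←b1: walk b1 to b0
  b7←b5: walk b5→b2 to b0
  b7←b6: walk b6→b4→b2 to b0
  b0 → ∅
  b1 → {b7}
  b2 → {b7}
  b3 → {b5}
  b4 → {b4,b7}
  b5 → {b7}
  b6 → {b4,b7}
  b7 → ∅
  b8 → ∅

φ for i: defs {b2,b4,b6}
  DF⁺ = {b4,b7}

Answer: ["b4", "b7"]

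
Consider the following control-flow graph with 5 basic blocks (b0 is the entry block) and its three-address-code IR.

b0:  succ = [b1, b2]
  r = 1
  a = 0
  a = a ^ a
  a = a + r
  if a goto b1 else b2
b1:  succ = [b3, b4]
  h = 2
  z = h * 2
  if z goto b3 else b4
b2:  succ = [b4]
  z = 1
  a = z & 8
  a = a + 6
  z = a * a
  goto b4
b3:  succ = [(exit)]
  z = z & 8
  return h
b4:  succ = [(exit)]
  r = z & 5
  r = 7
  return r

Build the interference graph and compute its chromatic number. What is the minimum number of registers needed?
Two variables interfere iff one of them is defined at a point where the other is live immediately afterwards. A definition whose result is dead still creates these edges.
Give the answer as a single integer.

Answer: 2

Working:
Per-block:
  b0: {a,r} / ∅
  b1: {h,z} / ∅
  b2: {a,z} / ∅
  b3: {z} / {h,z}
  b4: {r} / {z}

Backward fixpoint:
  live b0: ∅→∅
  live b1: ∅→{h,z}
  live b2: ∅→{z}
  live b3: {h,z}→∅
  live b4: {z}→∅

Conflict graph:
  a — {r}
  h — {z}
  r — {a}
  z — {h}

Registers:
  lower bound: {a,r} mutually conflict ⇒ χ ≥ 2
  assign a→r0 h→r0 r→r1 z→r1 — no edge inside a register ⇒ χ ≤ 2
  χ = 2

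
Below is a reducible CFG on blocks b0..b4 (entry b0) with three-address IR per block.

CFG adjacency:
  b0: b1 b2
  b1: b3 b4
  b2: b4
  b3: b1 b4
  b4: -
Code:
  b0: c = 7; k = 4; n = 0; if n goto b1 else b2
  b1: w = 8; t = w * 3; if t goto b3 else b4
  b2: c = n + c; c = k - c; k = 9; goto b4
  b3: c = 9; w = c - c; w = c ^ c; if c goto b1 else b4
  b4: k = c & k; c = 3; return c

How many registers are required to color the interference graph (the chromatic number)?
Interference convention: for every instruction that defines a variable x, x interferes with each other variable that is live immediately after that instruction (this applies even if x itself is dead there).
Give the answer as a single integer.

Block summaries:
  b0 def {c,k,n} use ∅
  b1 def {t,w} use ∅
  b2 def {c,k} use {c,k,n}
  b3 def {c,w} use ∅
  b4 def {c,k} use {c,k}

Live sets:
  b0 li=∅ lo={c,k,n}
  b1 li={c,k} lo={c,k}
  b2 li={c,k,n} lo={c,k}
  b3 li={k} lo={c,k}
  b4 li={c,k} lo=∅

Interfere edges:
  c — {k,n,t,w}
  k — {c,n,t,w}
  n — {c,k}
  t — {c,k}
  w — {c,k}

Colouring:
  {c,k,n} pairwise interfere (3-clique) ⇒ χ ≥ 3
  3-colouring: R0={c}  R1={k}  R2={n,t,w}
  χ = 3

Answer: 3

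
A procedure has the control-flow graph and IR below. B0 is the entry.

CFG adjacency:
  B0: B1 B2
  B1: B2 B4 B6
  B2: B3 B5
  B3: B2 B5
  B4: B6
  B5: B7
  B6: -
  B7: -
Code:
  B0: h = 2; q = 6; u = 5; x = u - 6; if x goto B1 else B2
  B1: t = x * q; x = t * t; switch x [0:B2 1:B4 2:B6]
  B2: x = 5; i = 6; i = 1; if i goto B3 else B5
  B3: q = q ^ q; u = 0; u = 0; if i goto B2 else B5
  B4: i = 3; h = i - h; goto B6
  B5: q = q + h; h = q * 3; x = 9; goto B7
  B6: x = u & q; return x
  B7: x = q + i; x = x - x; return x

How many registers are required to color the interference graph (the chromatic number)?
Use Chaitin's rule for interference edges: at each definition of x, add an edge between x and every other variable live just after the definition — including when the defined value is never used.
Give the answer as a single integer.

Block summaries:
  B0: {h,q,u,x} / ∅
  B1: {t,x} / {q,x}
  B2: {i,x} / ∅
  B3: {q,u} / {i,q}
  B4: {h,i} / {h}
  B5: {h,q,x} / {h,q}
  B6: {x} / {q,u}
  B7: {x} / {i,q}

Live sets:
  B0 li=∅ lo={h,q,u,x}
  B1 li={h,q,u,x} lo={h,q,u}
  B2 li={h,q} lo={h,i,q}
  B3 li={h,i,q} lo={h,i,q}
  B4 li={h,q,u} lo={q,u}
  B5 li={h,i,q} lo={i,q}
  B6 li={q,u} lo=∅
  B7 li={i,q} lo=∅

Interfere edges:
  h — {i,q,t,u,x}
  i — {h,q,u,x}
  q — {h,i,t,u,x}
  t — {h,q,u}
  u — {h,i,q,t,x}
  x — {h,i,q,u}

Registers:
  clique {h,i,q,u,x} ⇒ need ≥ 5
  5-colouring: r0={h}  r1={q}  r2={u}  r3={i,t}  r4={x}
  χ = 5

Answer: 5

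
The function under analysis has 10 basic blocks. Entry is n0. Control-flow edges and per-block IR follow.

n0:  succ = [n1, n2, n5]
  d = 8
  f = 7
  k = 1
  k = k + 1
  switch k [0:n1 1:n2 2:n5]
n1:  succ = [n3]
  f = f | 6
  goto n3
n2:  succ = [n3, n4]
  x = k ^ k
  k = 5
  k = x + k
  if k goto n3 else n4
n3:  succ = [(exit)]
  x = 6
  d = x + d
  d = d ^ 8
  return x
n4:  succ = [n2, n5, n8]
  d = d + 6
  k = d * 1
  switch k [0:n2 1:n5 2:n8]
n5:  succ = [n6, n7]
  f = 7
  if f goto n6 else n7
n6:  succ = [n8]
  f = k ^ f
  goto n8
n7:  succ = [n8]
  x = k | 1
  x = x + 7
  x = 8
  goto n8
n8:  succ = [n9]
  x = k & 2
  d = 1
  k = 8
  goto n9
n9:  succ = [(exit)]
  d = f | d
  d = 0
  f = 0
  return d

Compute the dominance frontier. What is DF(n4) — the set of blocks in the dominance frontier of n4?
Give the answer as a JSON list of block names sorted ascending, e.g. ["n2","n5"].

idom tree: n1←n0 n2←n0 n3←n0 n4←n2 n5←n0 n6←n5 n7←n5 n8←n0 n9←n8
Dom∩ at merges:
  n2: preds {n0,n4}: {n0} ∩ {n0,n2,n4} = {n0}; idom=n0
  n3: preds {n1,n2}: {n0,n1} ∩ {n0,n2} = {n0}; idom=n0
  n5: preds {n0,n4}: {n0} ∩ {n0,n2,n4} = {n0}; idom=n0
  n8: preds {n4,n6,n7}: {n0,n2,n4} ∩ {n0,n5,n6} ∩ {n0,n5,n7} = {n0}; idom=n0

DF derivation:
  n2←n0: walk · to n0
  n2←n4: walk n4→n2 to n0
  n3←n1: walk n1 to n0
  n3←n2: walk n2 to n0
  n5←n0: walk · to n0
  n5←n4: walk n4→n2 to n0
  n8←n4: walk n4→n2 to n0
  n8←n6: walk n6→n5 to n0
  n8←n7: walk n7→n5 to n0
  DF(n0)=∅
  DF(n1)={n3}
  DF(n2)={n2,n3,n5,n8}
  DF(n3)=∅
  DF(n4)={n2,n5,n8}
  DF(n5)={n8}
  DF(n6)={n8}
  DF(n7)={n8}
  DF(n8)=∅
  DF(n9)=∅

DF(n4) = ["n2", "n5", "n8"]

Answer: ["n2", "n5", "n8"]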